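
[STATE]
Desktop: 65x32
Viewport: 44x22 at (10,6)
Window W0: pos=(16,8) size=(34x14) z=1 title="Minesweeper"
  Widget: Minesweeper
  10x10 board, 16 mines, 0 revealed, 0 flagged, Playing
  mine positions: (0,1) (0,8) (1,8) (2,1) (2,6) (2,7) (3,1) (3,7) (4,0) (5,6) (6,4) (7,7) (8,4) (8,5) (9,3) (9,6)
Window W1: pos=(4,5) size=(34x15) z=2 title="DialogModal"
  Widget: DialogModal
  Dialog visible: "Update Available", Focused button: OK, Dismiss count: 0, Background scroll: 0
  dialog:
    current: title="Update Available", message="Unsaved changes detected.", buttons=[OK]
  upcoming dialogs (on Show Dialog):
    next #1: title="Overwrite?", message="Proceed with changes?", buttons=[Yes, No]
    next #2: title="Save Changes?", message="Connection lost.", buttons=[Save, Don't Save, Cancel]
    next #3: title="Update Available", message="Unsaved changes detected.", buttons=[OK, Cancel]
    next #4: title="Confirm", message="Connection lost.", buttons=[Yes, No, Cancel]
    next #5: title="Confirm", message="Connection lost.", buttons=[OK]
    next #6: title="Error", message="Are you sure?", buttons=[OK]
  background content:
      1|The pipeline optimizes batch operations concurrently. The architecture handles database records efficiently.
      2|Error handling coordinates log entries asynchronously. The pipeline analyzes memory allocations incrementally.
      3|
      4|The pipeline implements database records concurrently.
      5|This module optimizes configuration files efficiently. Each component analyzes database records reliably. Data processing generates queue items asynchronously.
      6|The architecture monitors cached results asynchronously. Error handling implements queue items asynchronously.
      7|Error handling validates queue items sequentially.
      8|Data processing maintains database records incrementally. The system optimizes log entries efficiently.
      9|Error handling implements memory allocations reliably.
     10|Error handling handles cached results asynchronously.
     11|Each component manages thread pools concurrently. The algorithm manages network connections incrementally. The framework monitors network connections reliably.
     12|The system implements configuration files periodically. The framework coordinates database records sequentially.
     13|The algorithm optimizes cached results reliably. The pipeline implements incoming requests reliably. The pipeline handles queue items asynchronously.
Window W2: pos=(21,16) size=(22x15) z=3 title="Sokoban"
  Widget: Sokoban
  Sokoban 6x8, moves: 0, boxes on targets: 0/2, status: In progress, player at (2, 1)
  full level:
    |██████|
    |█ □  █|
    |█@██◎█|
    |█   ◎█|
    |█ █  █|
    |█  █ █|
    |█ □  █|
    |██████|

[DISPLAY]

ogModal                    ┃                
───────────────────────────┨                
ipeline optimizes batch ope┃━━━━━━━━━━━┓    
 handling coordinates log e┃           ┃    
                           ┃───────────┨    
────────────────────────┐se┃           ┃    
   Update Available     │at┃           ┃    
saved changes detected. │ed┃           ┃    
         [OK]           │ i┃           ┃    
────────────────────────┘ba┃           ┃    
 handling i┏━━━━━━━━━━━━━━━━━━━━┓      ┃    
 handling h┃ Sokoban            ┃      ┃    
component m┠────────────────────┨      ┃    
━━━━━━━━━━━┃██████              ┃      ┃    
      ┃■■■■┃█ □  █              ┃      ┃    
      ┗━━━━┃█@██◎█              ┃━━━━━━┛    
           ┃█   ◎█              ┃           
           ┃█ █  █              ┃           
           ┃█  █ █              ┃           
           ┃█ □  █              ┃           
           ┃██████              ┃           
           ┃Moves: 0  0/2       ┃           


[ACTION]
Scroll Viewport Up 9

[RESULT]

                                            
                                            
                                            
                                            
                                            
━━━━━━━━━━━━━━━━━━━━━━━━━━━┓                
ogModal                    ┃                
───────────────────────────┨                
ipeline optimizes batch ope┃━━━━━━━━━━━┓    
 handling coordinates log e┃           ┃    
                           ┃───────────┨    
────────────────────────┐se┃           ┃    
   Update Available     │at┃           ┃    
saved changes detected. │ed┃           ┃    
         [OK]           │ i┃           ┃    
────────────────────────┘ba┃           ┃    
 handling i┏━━━━━━━━━━━━━━━━━━━━┓      ┃    
 handling h┃ Sokoban            ┃      ┃    
component m┠────────────────────┨      ┃    
━━━━━━━━━━━┃██████              ┃      ┃    
      ┃■■■■┃█ □  █              ┃      ┃    
      ┗━━━━┃█@██◎█              ┃━━━━━━┛    


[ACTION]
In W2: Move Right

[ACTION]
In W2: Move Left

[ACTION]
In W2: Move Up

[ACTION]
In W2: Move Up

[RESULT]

                                            
                                            
                                            
                                            
                                            
━━━━━━━━━━━━━━━━━━━━━━━━━━━┓                
ogModal                    ┃                
───────────────────────────┨                
ipeline optimizes batch ope┃━━━━━━━━━━━┓    
 handling coordinates log e┃           ┃    
                           ┃───────────┨    
────────────────────────┐se┃           ┃    
   Update Available     │at┃           ┃    
saved changes detected. │ed┃           ┃    
         [OK]           │ i┃           ┃    
────────────────────────┘ba┃           ┃    
 handling i┏━━━━━━━━━━━━━━━━━━━━┓      ┃    
 handling h┃ Sokoban            ┃      ┃    
component m┠────────────────────┨      ┃    
━━━━━━━━━━━┃██████              ┃      ┃    
      ┃■■■■┃█@□  █              ┃      ┃    
      ┗━━━━┃█ ██◎█              ┃━━━━━━┛    


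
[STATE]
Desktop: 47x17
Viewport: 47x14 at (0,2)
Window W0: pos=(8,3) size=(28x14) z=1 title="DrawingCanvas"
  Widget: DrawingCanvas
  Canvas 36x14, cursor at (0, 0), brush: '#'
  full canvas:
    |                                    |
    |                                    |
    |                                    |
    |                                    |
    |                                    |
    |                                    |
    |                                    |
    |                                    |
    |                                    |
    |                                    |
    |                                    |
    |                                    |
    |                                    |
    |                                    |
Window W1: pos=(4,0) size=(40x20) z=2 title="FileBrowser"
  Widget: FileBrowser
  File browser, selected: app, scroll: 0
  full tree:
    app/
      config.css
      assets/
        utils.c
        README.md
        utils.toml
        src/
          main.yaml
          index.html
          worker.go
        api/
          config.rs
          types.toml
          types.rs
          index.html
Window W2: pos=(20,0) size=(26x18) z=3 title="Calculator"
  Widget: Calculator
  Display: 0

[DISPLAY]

    ┠───────────────┠────────────────────────┨ 
    ┃> [-] app/     ┃                       0┃ 
    ┃    config.css ┃┌───┬───┬───┬───┐       ┃ 
    ┃    [+] assets/┃│ 7 │ 8 │ 9 │ ÷ │       ┃ 
    ┃               ┃├───┼───┼───┼───┤       ┃ 
    ┃               ┃│ 4 │ 5 │ 6 │ × │       ┃ 
    ┃               ┃├───┼───┼───┼───┤       ┃ 
    ┃               ┃│ 1 │ 2 │ 3 │ - │       ┃ 
    ┃               ┃├───┼───┼───┼───┤       ┃ 
    ┃               ┃│ 0 │ . │ = │ + │       ┃ 
    ┃               ┃├───┼───┼───┼───┤       ┃ 
    ┃               ┃│ C │ MC│ MR│ M+│       ┃ 
    ┃               ┃└───┴───┴───┴───┘       ┃ 
    ┃               ┃                        ┃ 


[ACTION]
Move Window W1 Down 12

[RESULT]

    ┃    [+] assets/┠────────────────────────┨ 
    ┃               ┃                       0┃ 
    ┃               ┃┌───┬───┬───┬───┐       ┃ 
    ┃               ┃│ 7 │ 8 │ 9 │ ÷ │       ┃ 
    ┃               ┃├───┼───┼───┼───┤       ┃ 
    ┃               ┃│ 4 │ 5 │ 6 │ × │       ┃ 
    ┃               ┃├───┼───┼───┼───┤       ┃ 
    ┃               ┃│ 1 │ 2 │ 3 │ - │       ┃ 
    ┃               ┃├───┼───┼───┼───┤       ┃ 
    ┃               ┃│ 0 │ . │ = │ + │       ┃ 
    ┃               ┃├───┼───┼───┼───┤       ┃ 
    ┃               ┃│ C │ MC│ MR│ M+│       ┃ 
    ┃               ┃└───┴───┴───┴───┘       ┃ 
    ┃               ┃                        ┃ 


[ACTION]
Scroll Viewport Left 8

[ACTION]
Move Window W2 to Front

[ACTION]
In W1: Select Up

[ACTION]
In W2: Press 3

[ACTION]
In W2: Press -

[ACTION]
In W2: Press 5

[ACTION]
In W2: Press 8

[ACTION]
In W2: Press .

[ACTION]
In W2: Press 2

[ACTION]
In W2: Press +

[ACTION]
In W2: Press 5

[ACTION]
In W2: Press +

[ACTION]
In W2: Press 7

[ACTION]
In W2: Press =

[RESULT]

    ┃    [+] assets/┠────────────────────────┨ 
    ┃               ┃                   -43.2┃ 
    ┃               ┃┌───┬───┬───┬───┐       ┃ 
    ┃               ┃│ 7 │ 8 │ 9 │ ÷ │       ┃ 
    ┃               ┃├───┼───┼───┼───┤       ┃ 
    ┃               ┃│ 4 │ 5 │ 6 │ × │       ┃ 
    ┃               ┃├───┼───┼───┼───┤       ┃ 
    ┃               ┃│ 1 │ 2 │ 3 │ - │       ┃ 
    ┃               ┃├───┼───┼───┼───┤       ┃ 
    ┃               ┃│ 0 │ . │ = │ + │       ┃ 
    ┃               ┃├───┼───┼───┼───┤       ┃ 
    ┃               ┃│ C │ MC│ MR│ M+│       ┃ 
    ┃               ┃└───┴───┴───┴───┘       ┃ 
    ┃               ┃                        ┃ 


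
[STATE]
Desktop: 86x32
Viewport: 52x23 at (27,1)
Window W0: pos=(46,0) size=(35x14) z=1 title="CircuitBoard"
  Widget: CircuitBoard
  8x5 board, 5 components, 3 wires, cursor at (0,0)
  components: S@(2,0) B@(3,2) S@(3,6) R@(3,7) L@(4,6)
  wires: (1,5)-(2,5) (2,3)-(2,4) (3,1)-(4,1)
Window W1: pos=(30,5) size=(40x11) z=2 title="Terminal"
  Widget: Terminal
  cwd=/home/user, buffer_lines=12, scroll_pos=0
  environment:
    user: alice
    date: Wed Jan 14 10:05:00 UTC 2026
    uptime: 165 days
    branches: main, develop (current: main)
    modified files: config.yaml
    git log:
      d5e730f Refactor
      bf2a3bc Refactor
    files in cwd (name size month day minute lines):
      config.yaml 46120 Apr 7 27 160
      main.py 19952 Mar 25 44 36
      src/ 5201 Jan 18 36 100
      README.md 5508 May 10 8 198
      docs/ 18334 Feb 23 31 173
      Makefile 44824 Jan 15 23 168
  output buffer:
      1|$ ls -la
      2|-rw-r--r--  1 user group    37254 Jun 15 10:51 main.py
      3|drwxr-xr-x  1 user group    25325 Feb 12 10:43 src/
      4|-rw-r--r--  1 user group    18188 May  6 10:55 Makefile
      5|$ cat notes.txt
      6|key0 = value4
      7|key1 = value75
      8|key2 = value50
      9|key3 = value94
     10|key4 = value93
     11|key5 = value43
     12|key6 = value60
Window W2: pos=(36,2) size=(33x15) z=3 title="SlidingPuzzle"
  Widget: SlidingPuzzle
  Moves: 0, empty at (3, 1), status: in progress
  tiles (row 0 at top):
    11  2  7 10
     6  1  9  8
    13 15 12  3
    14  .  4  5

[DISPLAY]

                   ┃ CircuitBoard                   
         ┏━━━━━━━━━━━━━━━━━━━━━━━━━━━━━━━┓──────────
         ┃ SlidingPuzzle                 ┃          
         ┠───────────────────────────────┨          
   ┏━━━━━┃┌────┬────┬────┬────┐          ┃┓         
   ┃ Term┃│ 11 │  2 │  7 │ 10 │          ┃┃ ·       
   ┠─────┃├────┼────┼────┼────┤          ┃┨ │       
   ┃$ ls ┃│  6 │  1 │  9 │  8 │          ┃┃ ·       
   ┃-rw-r┃├────┼────┼────┼────┤          ┃┃         
   ┃drwxr┃│ 13 │ 15 │ 12 │  3 │          ┃┃     S   
   ┃-rw-r┃├────┼────┼────┼────┤          ┃┃         
   ┃$ cat┃│ 14 │    │  4 │  5 │          ┃┃     L   
   ┃key0 ┃└────┴────┴────┴────┘          ┃┃━━━━━━━━━
   ┃key1 ┃Moves: 0                       ┃┃         
   ┗━━━━━┃                               ┃┛         
         ┗━━━━━━━━━━━━━━━━━━━━━━━━━━━━━━━┛          
                                                    
                                                    
                                                    
                                                    
                                                    
                                                    
                                                    


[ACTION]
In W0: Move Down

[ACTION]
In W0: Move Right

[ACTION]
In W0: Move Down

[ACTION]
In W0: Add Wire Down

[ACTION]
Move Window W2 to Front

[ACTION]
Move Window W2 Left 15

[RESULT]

                   ┃ CircuitBoard                   
━━━━━━━━━━━━━━━━━━━━━━━━━━┓─────────────────────────
ingPuzzle                 ┃2 3 4 5 6 7              
──────────────────────────┨                         
┬────┬────┬────┐          ┃━━━━━━━━━━━━━━━┓         
│  2 │  7 │ 10 │          ┃               ┃ ·       
┼────┼────┼────┤          ┃───────────────┨ │       
│  1 │  9 │  8 │          ┃               ┃ ·       
┼────┼────┼────┤          ┃p    37254 Jun ┃         
│ 15 │ 12 │  3 │          ┃p    25325 Feb ┃     S   
┼────┼────┼────┤          ┃p    18188 May ┃         
│    │  4 │  5 │          ┃               ┃     L   
┴────┴────┴────┘          ┃               ┃━━━━━━━━━
: 0                       ┃               ┃         
                          ┃━━━━━━━━━━━━━━━┛         
━━━━━━━━━━━━━━━━━━━━━━━━━━┛                         
                                                    
                                                    
                                                    
                                                    
                                                    
                                                    
                                                    


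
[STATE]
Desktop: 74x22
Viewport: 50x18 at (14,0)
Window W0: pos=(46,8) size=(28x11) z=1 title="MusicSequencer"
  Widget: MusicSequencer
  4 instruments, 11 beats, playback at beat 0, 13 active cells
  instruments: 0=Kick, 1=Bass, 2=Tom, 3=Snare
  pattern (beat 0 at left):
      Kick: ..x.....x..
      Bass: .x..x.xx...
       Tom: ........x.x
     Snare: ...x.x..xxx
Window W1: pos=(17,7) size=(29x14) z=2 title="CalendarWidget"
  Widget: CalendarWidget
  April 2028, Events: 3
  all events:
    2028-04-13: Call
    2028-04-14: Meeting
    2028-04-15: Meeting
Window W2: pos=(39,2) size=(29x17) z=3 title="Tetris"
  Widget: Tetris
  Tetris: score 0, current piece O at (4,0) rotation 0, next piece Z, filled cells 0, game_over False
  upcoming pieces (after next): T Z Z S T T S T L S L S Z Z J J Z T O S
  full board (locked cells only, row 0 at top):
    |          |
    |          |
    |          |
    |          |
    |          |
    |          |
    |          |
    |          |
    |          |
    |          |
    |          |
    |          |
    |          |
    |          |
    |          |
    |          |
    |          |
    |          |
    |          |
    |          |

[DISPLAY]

                                                  
                                                  
                         ┏━━━━━━━━━━━━━━━━━━━━━━━━
                         ┃ Tetris                 
                         ┠────────────────────────
                         ┃          │Next:        
                         ┃          │▓▓           
   ┏━━━━━━━━━━━━━━━━━━━━━┃          │ ▓▓          
   ┃ CalendarWidget      ┃          │             
   ┠─────────────────────┃          │             
   ┃         April 2028  ┃          │             
   ┃Mo Tu We Th Fr Sa Su ┃          │Score:       
   ┃                1  2 ┃          │0            
   ┃ 3  4  5  6  7  8  9 ┃          │             
   ┃10 11 12 13* 14* 15* ┃          │             
   ┃17 18 19 20 21 22 23 ┃          │             
   ┃24 25 26 27 28 29 30 ┃          │             
   ┃                     ┃          │             


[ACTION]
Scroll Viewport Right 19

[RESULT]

                                                  
                                                  
               ┏━━━━━━━━━━━━━━━━━━━━━━━━━━━┓      
               ┃ Tetris                    ┃      
               ┠───────────────────────────┨      
               ┃          │Next:           ┃      
               ┃          │▓▓              ┃      
━━━━━━━━━━━━━━━┃          │ ▓▓             ┃      
darWidget      ┃          │                ┃━━━━━┓
───────────────┃          │                ┃     ┃
   April 2028  ┃          │                ┃─────┨
We Th Fr Sa Su ┃          │Score:          ┃     ┃
          1  2 ┃          │0               ┃     ┃
 5  6  7  8  9 ┃          │                ┃     ┃
12 13* 14* 15* ┃          │                ┃     ┃
19 20 21 22 23 ┃          │                ┃     ┃
26 27 28 29 30 ┃          │                ┃     ┃
               ┃          │                ┃     ┃


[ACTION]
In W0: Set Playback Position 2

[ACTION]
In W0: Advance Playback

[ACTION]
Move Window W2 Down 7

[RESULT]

                                                  
                                                  
                                                  
                                                  
                                                  
               ┏━━━━━━━━━━━━━━━━━━━━━━━━━━━┓      
               ┃ Tetris                    ┃      
━━━━━━━━━━━━━━━┠───────────────────────────┨      
darWidget      ┃          │Next:           ┃━━━━━┓
───────────────┃          │▓▓              ┃     ┃
   April 2028  ┃          │ ▓▓             ┃─────┨
We Th Fr Sa Su ┃          │                ┃     ┃
          1  2 ┃          │                ┃     ┃
 5  6  7  8  9 ┃          │                ┃     ┃
12 13* 14* 15* ┃          │Score:          ┃     ┃
19 20 21 22 23 ┃          │0               ┃     ┃
26 27 28 29 30 ┃          │                ┃     ┃
               ┃          │                ┃     ┃


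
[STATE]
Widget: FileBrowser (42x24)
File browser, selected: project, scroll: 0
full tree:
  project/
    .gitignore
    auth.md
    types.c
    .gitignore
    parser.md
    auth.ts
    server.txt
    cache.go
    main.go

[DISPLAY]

> [-] project/                            
    .gitignore                            
    auth.md                               
    types.c                               
    .gitignore                            
    parser.md                             
    auth.ts                               
    server.txt                            
    cache.go                              
    main.go                               
                                          
                                          
                                          
                                          
                                          
                                          
                                          
                                          
                                          
                                          
                                          
                                          
                                          
                                          


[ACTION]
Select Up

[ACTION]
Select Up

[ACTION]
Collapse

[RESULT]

> [+] project/                            
                                          
                                          
                                          
                                          
                                          
                                          
                                          
                                          
                                          
                                          
                                          
                                          
                                          
                                          
                                          
                                          
                                          
                                          
                                          
                                          
                                          
                                          
                                          


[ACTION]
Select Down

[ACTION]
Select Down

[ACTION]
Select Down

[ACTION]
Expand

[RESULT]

> [-] project/                            
    .gitignore                            
    auth.md                               
    types.c                               
    .gitignore                            
    parser.md                             
    auth.ts                               
    server.txt                            
    cache.go                              
    main.go                               
                                          
                                          
                                          
                                          
                                          
                                          
                                          
                                          
                                          
                                          
                                          
                                          
                                          
                                          


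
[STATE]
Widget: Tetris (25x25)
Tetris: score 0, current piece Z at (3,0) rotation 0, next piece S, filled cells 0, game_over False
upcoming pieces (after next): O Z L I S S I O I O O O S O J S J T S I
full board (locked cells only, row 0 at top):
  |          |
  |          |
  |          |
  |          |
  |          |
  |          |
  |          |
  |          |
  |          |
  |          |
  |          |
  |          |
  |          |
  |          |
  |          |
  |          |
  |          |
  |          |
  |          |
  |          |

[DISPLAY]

   ▓▓     │Next:         
    ▓▓    │ ░░           
          │░░            
          │              
          │              
          │              
          │Score:        
          │0             
          │              
          │              
          │              
          │              
          │              
          │              
          │              
          │              
          │              
          │              
          │              
          │              
          │              
          │              
          │              
          │              
          │              


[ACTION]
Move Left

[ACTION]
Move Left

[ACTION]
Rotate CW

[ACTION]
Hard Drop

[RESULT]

    ░░    │Next:         
   ░░     │▓▓            
          │▓▓            
          │              
          │              
          │              
          │Score:        
          │0             
          │              
          │              
          │              
          │              
          │              
          │              
          │              
          │              
          │              
  ▓       │              
 ▓▓       │              
 ▓        │              
          │              
          │              
          │              
          │              
          │              


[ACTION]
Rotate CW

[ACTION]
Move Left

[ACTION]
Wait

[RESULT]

          │Next:         
  ░       │▓▓            
  ░░      │▓▓            
   ░      │              
          │              
          │              
          │Score:        
          │0             
          │              
          │              
          │              
          │              
          │              
          │              
          │              
          │              
          │              
  ▓       │              
 ▓▓       │              
 ▓        │              
          │              
          │              
          │              
          │              
          │              


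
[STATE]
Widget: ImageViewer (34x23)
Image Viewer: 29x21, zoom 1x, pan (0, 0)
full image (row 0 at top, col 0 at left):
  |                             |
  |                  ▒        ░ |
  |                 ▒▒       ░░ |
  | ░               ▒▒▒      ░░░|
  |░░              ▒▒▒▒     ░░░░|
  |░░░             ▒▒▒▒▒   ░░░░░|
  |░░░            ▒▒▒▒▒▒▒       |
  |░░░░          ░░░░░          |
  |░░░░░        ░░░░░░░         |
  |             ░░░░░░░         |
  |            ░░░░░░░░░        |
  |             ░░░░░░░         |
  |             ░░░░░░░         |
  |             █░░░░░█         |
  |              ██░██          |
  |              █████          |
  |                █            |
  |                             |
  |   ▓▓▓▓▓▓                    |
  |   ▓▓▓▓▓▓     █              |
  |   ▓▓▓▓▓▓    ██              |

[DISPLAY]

                                  
                  ▒        ░      
                 ▒▒       ░░      
 ░               ▒▒▒      ░░░     
░░              ▒▒▒▒     ░░░░     
░░░             ▒▒▒▒▒   ░░░░░     
░░░            ▒▒▒▒▒▒▒            
░░░░          ░░░░░               
░░░░░        ░░░░░░░              
             ░░░░░░░              
            ░░░░░░░░░             
             ░░░░░░░              
             ░░░░░░░              
             █░░░░░█              
              ██░██               
              █████               
                █                 
                                  
   ▓▓▓▓▓▓                         
   ▓▓▓▓▓▓     █                   
   ▓▓▓▓▓▓    ██                   
                                  
                                  


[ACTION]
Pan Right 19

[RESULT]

                                  
        ░                         
       ░░                         
▒      ░░░                        
▒     ░░░░                        
▒▒   ░░░░░                        
▒▒▒                               
                                  
░                                 
░                                 
░░                                
░                                 
░                                 
█                                 
                                  
                                  
                                  
                                  
                                  
                                  
                                  
                                  
                                  


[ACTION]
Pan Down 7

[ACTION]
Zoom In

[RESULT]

               ▒▒▒▒▒▒            ░
             ▒▒▒▒▒▒▒▒          ░░░
             ▒▒▒▒▒▒▒▒          ░░░
             ▒▒▒▒▒▒▒▒▒▒      ░░░░░
             ▒▒▒▒▒▒▒▒▒▒      ░░░░░
           ▒▒▒▒▒▒▒▒▒▒▒▒▒▒         
           ▒▒▒▒▒▒▒▒▒▒▒▒▒▒         
         ░░░░░░░░░░               
         ░░░░░░░░░░               
       ░░░░░░░░░░░░░░             
       ░░░░░░░░░░░░░░             
       ░░░░░░░░░░░░░░             
       ░░░░░░░░░░░░░░             
     ░░░░░░░░░░░░░░░░░░           
     ░░░░░░░░░░░░░░░░░░           
       ░░░░░░░░░░░░░░             
       ░░░░░░░░░░░░░░             
       ░░░░░░░░░░░░░░             
       ░░░░░░░░░░░░░░             
       ██░░░░░░░░░░██             
       ██░░░░░░░░░░██             
         ████░░████               
         ████░░████               


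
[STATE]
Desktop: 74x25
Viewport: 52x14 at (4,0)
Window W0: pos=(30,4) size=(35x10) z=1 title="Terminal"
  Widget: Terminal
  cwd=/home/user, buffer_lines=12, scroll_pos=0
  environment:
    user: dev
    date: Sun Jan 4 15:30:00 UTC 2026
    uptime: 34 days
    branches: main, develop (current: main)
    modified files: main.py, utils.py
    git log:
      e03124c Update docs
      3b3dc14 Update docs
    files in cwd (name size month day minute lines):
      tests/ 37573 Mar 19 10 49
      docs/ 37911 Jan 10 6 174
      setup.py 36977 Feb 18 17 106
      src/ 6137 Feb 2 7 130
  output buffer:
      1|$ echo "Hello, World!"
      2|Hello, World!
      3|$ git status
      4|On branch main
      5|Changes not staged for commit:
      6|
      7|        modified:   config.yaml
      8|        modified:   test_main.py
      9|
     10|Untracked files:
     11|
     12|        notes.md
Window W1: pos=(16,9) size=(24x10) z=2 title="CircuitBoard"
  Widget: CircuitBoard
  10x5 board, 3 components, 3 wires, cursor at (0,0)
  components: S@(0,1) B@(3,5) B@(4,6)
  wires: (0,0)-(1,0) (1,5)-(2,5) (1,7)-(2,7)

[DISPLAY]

                                                    
                                                    
                                                    
                                                    
                          ┏━━━━━━━━━━━━━━━━━━━━━━━━━
                          ┃ Terminal                
                          ┠─────────────────────────
                          ┃$ echo "Hello, World!"   
                          ┃Hello, World!            
            ┏━━━━━━━━━━━━━━━━━━━━━━┓tus             
            ┃ CircuitBoard         ┃ main           
            ┠──────────────────────┨ot staged for co
            ┃   0 1 2 3 4 5 6 7 8 9┃                
            ┃0  [.]  S             ┃━━━━━━━━━━━━━━━━


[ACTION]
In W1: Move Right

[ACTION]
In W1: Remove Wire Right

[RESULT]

                                                    
                                                    
                                                    
                                                    
                          ┏━━━━━━━━━━━━━━━━━━━━━━━━━
                          ┃ Terminal                
                          ┠─────────────────────────
                          ┃$ echo "Hello, World!"   
                          ┃Hello, World!            
            ┏━━━━━━━━━━━━━━━━━━━━━━┓tus             
            ┃ CircuitBoard         ┃ main           
            ┠──────────────────────┨ot staged for co
            ┃   0 1 2 3 4 5 6 7 8 9┃                
            ┃0   ·  [S]            ┃━━━━━━━━━━━━━━━━


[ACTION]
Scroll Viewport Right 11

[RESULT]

                                                    
                                                    
                                                    
                                                    
               ┏━━━━━━━━━━━━━━━━━━━━━━━━━━━━━━━━━┓  
               ┃ Terminal                        ┃  
               ┠─────────────────────────────────┨  
               ┃$ echo "Hello, World!"           ┃  
               ┃Hello, World!                    ┃  
 ┏━━━━━━━━━━━━━━━━━━━━━━┓tus                     ┃  
 ┃ CircuitBoard         ┃ main                   ┃  
 ┠──────────────────────┨ot staged for commit:   ┃  
 ┃   0 1 2 3 4 5 6 7 8 9┃                        ┃  
 ┃0   ·  [S]            ┃━━━━━━━━━━━━━━━━━━━━━━━━┛  


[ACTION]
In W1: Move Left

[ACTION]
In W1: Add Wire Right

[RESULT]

                                                    
                                                    
                                                    
                                                    
               ┏━━━━━━━━━━━━━━━━━━━━━━━━━━━━━━━━━┓  
               ┃ Terminal                        ┃  
               ┠─────────────────────────────────┨  
               ┃$ echo "Hello, World!"           ┃  
               ┃Hello, World!                    ┃  
 ┏━━━━━━━━━━━━━━━━━━━━━━┓tus                     ┃  
 ┃ CircuitBoard         ┃ main                   ┃  
 ┠──────────────────────┨ot staged for commit:   ┃  
 ┃   0 1 2 3 4 5 6 7 8 9┃                        ┃  
 ┃0  [.]─ S             ┃━━━━━━━━━━━━━━━━━━━━━━━━┛  


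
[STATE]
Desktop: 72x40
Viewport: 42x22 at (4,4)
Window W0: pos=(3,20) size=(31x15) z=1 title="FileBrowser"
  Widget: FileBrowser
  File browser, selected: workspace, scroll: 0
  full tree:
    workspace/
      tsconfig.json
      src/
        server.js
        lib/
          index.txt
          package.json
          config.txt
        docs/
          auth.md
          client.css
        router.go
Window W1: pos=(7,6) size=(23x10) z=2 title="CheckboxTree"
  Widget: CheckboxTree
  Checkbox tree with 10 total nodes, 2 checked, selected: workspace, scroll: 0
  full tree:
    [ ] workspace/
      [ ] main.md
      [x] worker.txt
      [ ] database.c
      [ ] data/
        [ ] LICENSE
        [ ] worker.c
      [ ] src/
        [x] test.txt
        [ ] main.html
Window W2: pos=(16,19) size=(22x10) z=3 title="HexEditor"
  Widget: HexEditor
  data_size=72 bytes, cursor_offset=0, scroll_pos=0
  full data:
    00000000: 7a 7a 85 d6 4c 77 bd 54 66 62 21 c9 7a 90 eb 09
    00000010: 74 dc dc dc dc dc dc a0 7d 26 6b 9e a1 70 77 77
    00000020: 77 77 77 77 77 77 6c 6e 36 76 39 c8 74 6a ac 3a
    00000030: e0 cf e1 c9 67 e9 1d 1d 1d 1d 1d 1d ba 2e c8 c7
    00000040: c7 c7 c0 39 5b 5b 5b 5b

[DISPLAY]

                                          
                                          
   ┏━━━━━━━━━━━━━━━━━━━━━┓                
   ┃ CheckboxTree        ┃                
   ┠─────────────────────┨                
   ┃>[-] workspace/      ┃                
   ┃   [ ] main.md       ┃                
   ┃   [x] worker.txt    ┃                
   ┃   [ ] database.c    ┃                
   ┃   [ ] data/         ┃                
   ┃     [ ] LICENSE     ┃                
   ┗━━━━━━━━━━━━━━━━━━━━━┛                
                                          
                                          
                                          
            ┏━━━━━━━━━━━━━━━━━━━━┓        
━━━━━━━━━━━━┃ HexEditor          ┃        
 FileBrowser┠────────────────────┨        
────────────┃00000000  7A 7a 85 d┃        
> [-] worksp┃00000010  74 dc dc d┃        
    tsconfig┃00000020  77 77 77 7┃        
    [+] src/┃00000030  e0 cf e1 c┃        


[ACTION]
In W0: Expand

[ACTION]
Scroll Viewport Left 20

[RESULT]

                                          
                                          
       ┏━━━━━━━━━━━━━━━━━━━━━┓            
       ┃ CheckboxTree        ┃            
       ┠─────────────────────┨            
       ┃>[-] workspace/      ┃            
       ┃   [ ] main.md       ┃            
       ┃   [x] worker.txt    ┃            
       ┃   [ ] database.c    ┃            
       ┃   [ ] data/         ┃            
       ┃     [ ] LICENSE     ┃            
       ┗━━━━━━━━━━━━━━━━━━━━━┛            
                                          
                                          
                                          
                ┏━━━━━━━━━━━━━━━━━━━━┓    
   ┏━━━━━━━━━━━━┃ HexEditor          ┃    
   ┃ FileBrowser┠────────────────────┨    
   ┠────────────┃00000000  7A 7a 85 d┃    
   ┃> [-] worksp┃00000010  74 dc dc d┃    
   ┃    tsconfig┃00000020  77 77 77 7┃    
   ┃    [+] src/┃00000030  e0 cf e1 c┃    


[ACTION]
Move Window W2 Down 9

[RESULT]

                                          
                                          
       ┏━━━━━━━━━━━━━━━━━━━━━┓            
       ┃ CheckboxTree        ┃            
       ┠─────────────────────┨            
       ┃>[-] workspace/      ┃            
       ┃   [ ] main.md       ┃            
       ┃   [x] worker.txt    ┃            
       ┃   [ ] database.c    ┃            
       ┃   [ ] data/         ┃            
       ┃     [ ] LICENSE     ┃            
       ┗━━━━━━━━━━━━━━━━━━━━━┛            
                                          
                                          
                                          
                                          
   ┏━━━━━━━━━━━━━━━━━━━━━━━━━━━━━┓        
   ┃ FileBrowser                 ┃        
   ┠─────────────────────────────┨        
   ┃> [-] workspace/             ┃        
   ┃    tsconfig.json            ┃        
   ┃    [+] src/                 ┃        


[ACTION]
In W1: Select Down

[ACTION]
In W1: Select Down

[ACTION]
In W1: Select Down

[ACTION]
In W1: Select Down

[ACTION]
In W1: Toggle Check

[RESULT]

                                          
                                          
       ┏━━━━━━━━━━━━━━━━━━━━━┓            
       ┃ CheckboxTree        ┃            
       ┠─────────────────────┨            
       ┃ [-] workspace/      ┃            
       ┃   [ ] main.md       ┃            
       ┃   [x] worker.txt    ┃            
       ┃   [ ] database.c    ┃            
       ┃>  [x] data/         ┃            
       ┃     [x] LICENSE     ┃            
       ┗━━━━━━━━━━━━━━━━━━━━━┛            
                                          
                                          
                                          
                                          
   ┏━━━━━━━━━━━━━━━━━━━━━━━━━━━━━┓        
   ┃ FileBrowser                 ┃        
   ┠─────────────────────────────┨        
   ┃> [-] workspace/             ┃        
   ┃    tsconfig.json            ┃        
   ┃    [+] src/                 ┃        
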